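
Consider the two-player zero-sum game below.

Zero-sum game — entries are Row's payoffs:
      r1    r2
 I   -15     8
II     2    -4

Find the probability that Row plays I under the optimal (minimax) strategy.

Row minima are -15 and -4, so Row's maximin is -4; column maxima are 2 and 8, so Column's minimax is 2. These differ, so the equilibrium is in mixed strategies.
Let Row play I with probability p. Column is indifferent when −15p + 2(1−p) = 8p − 4(1−p), giving p = 6/29.

6/29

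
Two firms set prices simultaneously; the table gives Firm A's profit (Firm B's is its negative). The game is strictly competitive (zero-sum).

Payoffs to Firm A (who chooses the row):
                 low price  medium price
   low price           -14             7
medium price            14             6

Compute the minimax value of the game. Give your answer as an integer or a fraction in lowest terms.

182/29

Row minima are -14 and 6, so Firm A's maximin is 6; column maxima are 14 and 7, so Firm B's minimax is 7. These differ, so the equilibrium is in mixed strategies.
Let Firm A play low price with probability p. Firm B is indifferent when −14p + 14(1−p) = 7p + 6(1−p), giving p = 8/29.
Let Firm B play low price with probability q. Firm A is indifferent when −14q + 7(1−q) = 14q + 6(1−q), giving q = 1/29.
The value is -14·(1/29) + (7)·(28/29) = 182/29.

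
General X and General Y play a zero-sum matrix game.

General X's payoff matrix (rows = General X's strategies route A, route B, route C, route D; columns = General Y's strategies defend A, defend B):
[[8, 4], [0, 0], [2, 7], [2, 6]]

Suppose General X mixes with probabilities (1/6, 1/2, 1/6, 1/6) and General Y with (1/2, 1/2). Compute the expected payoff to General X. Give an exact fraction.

Against (1/2, 1/2), each row's expected payoff is route A: 6; route B: 0; route C: 9/2; route D: 4.
Taking the (1/6, 1/2, 1/6, 1/6)-weighted average: (1/6)·(6) + (1/2)·(0) + (1/6)·(9/2) + (1/6)·(4) = 29/12.

29/12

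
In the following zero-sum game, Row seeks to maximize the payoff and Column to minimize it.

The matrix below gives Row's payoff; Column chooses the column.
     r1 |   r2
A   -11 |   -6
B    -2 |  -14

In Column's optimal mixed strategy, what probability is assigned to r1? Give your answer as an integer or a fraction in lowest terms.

Row minima are -11 and -14, so Row's maximin is -11; column maxima are -2 and -6, so Column's minimax is -6. These differ, so the equilibrium is in mixed strategies.
Let Column play r1 with probability q. Row is indifferent when −11q − 6(1−q) = −2q − 14(1−q), giving q = 8/17.

8/17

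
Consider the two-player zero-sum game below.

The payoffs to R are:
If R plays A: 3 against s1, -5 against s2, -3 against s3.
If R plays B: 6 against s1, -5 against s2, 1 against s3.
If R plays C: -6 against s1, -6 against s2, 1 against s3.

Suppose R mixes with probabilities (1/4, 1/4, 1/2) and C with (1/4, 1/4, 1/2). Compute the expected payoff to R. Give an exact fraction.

Against (1/4, 1/4, 1/2), each row's expected payoff is A: -2; B: 3/4; C: -5/2.
Taking the (1/4, 1/4, 1/2)-weighted average: (1/4)·(-2) + (1/4)·(3/4) + (1/2)·(-5/2) = -25/16.

-25/16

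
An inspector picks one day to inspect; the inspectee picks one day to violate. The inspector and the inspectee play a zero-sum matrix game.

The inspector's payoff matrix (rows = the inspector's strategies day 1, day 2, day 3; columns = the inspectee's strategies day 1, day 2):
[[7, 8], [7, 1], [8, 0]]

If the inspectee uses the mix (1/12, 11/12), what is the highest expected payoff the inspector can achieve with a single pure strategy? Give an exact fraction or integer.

day 1: (7)·(1/12) + (8)·(11/12) = 95/12.
day 2: (7)·(1/12) + (1)·(11/12) = 3/2.
day 3: (8)·(1/12) + (0)·(11/12) = 2/3.
The best pure response is day 1 with expected payoff 95/12.

95/12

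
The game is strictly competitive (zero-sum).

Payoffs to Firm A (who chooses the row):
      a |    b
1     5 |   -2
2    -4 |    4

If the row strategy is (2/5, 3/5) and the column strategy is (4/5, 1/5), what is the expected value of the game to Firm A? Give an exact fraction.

0

Against (4/5, 1/5), each row's expected payoff is 1: 18/5; 2: -12/5.
Taking the (2/5, 3/5)-weighted average: (2/5)·(18/5) + (3/5)·(-12/5) = 0.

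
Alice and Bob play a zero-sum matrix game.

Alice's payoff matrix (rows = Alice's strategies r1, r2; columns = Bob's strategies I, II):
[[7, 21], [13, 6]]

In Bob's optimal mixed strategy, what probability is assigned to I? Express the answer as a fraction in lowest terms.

Row minima are 7 and 6, so Alice's maximin is 7; column maxima are 13 and 21, so Bob's minimax is 13. These differ, so the equilibrium is in mixed strategies.
Let Bob play I with probability q. Alice is indifferent when 7q + 21(1−q) = 13q + 6(1−q), giving q = 5/7.

5/7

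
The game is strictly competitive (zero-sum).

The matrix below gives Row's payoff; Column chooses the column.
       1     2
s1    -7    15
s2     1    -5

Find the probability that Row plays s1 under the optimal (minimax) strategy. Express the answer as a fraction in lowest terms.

Row minima are -7 and -5, so Row's maximin is -5; column maxima are 1 and 15, so Column's minimax is 1. These differ, so the equilibrium is in mixed strategies.
Let Row play s1 with probability p. Column is indifferent when −7p + (1−p) = 15p − 5(1−p), giving p = 3/14.

3/14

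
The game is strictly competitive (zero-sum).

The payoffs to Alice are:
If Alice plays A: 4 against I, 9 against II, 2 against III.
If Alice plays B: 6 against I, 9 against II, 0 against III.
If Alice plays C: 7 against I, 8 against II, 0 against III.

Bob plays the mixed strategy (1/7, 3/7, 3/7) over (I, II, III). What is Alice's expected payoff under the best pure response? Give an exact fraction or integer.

37/7

A: (4)·(1/7) + (9)·(3/7) + (2)·(3/7) = 37/7.
B: (6)·(1/7) + (9)·(3/7) + (0)·(3/7) = 33/7.
C: (7)·(1/7) + (8)·(3/7) + (0)·(3/7) = 31/7.
The best pure response is A with expected payoff 37/7.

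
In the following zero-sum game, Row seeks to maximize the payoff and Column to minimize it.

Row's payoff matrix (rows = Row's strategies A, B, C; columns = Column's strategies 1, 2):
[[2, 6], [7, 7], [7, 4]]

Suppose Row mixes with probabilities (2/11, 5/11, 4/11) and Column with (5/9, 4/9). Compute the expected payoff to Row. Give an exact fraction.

587/99

Against (5/9, 4/9), each row's expected payoff is A: 34/9; B: 7; C: 17/3.
Taking the (2/11, 5/11, 4/11)-weighted average: (2/11)·(34/9) + (5/11)·(7) + (4/11)·(17/3) = 587/99.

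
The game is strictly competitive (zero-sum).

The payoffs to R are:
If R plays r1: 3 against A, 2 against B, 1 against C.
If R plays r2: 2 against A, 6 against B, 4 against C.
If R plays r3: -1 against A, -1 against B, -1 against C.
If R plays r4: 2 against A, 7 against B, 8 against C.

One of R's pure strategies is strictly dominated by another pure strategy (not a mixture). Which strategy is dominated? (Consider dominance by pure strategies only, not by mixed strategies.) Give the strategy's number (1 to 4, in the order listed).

Compare r3 with r1: 3 > -1, 2 > -1, 1 > -1.
So r1 strictly dominates r3 for R; r3 is strictly dominated.

3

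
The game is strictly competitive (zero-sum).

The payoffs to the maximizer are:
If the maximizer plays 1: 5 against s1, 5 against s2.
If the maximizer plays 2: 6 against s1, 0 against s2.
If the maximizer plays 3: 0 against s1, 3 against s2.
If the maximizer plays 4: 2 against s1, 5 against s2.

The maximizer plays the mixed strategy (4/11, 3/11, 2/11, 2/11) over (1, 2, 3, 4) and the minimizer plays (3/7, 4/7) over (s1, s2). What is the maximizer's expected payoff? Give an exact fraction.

270/77

Against (3/7, 4/7), each row's expected payoff is 1: 5; 2: 18/7; 3: 12/7; 4: 26/7.
Taking the (4/11, 3/11, 2/11, 2/11)-weighted average: (4/11)·(5) + (3/11)·(18/7) + (2/11)·(12/7) + (2/11)·(26/7) = 270/77.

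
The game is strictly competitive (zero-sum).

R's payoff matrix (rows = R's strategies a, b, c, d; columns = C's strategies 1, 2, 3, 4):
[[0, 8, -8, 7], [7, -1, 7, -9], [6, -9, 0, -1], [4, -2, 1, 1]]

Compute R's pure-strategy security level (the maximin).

-2

The worst-case payoff for each row is a: -8, b: -9, c: -9, d: -2.
The best of these is -2.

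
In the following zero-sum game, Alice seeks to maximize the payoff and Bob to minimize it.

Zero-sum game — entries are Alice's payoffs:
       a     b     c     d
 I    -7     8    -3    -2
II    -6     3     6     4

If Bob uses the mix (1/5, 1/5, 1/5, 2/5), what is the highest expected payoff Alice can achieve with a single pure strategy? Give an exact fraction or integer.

11/5

I: (-7)·(1/5) + (8)·(1/5) + (-3)·(1/5) + (-2)·(2/5) = -6/5.
II: (-6)·(1/5) + (3)·(1/5) + (6)·(1/5) + (4)·(2/5) = 11/5.
The best pure response is II with expected payoff 11/5.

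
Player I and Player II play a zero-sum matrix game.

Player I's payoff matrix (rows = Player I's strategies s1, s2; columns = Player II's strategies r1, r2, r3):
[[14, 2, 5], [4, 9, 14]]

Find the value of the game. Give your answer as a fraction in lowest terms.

118/17

Column r3 is strictly dominated by r2 for Player II (it gives Player I more in every row).
The remaining 2×2 game on (s1, s2) × (r1, r2) has no saddle point. Let Player I play s1 with probability p; indifference gives 14p + 4(1−p) = 2p + 9(1−p), so p = 5/17.
Similarly Player II's optimal q on r1 is 7/17, and the value is 14·(7/17) + (2)·(10/17) = 118/17.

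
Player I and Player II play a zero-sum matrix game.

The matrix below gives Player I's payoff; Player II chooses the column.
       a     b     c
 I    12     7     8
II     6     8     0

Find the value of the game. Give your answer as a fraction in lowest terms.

Column a is strictly dominated by c for Player II (it gives Player I more in every row).
The remaining 2×2 game on (I, II) × (b, c) has no saddle point. Let Player I play I with probability p; indifference gives 7p + 8(1−p) = 8p, so p = 8/9.
Similarly Player II's optimal q on b is 8/9, and the value is 7·(8/9) + (8)·(1/9) = 64/9.

64/9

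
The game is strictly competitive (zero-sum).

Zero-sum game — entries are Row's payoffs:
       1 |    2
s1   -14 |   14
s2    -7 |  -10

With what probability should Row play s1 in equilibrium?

3/31

Row minima are -14 and -10, so Row's maximin is -10; column maxima are -7 and 14, so Column's minimax is -7. These differ, so the equilibrium is in mixed strategies.
Let Row play s1 with probability p. Column is indifferent when −14p − 7(1−p) = 14p − 10(1−p), giving p = 3/31.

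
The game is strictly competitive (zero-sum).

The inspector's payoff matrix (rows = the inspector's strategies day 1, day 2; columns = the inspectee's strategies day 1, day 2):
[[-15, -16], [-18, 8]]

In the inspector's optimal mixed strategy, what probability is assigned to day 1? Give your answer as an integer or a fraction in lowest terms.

26/27

Row minima are -16 and -18, so the inspector's maximin is -16; column maxima are -15 and 8, so the inspectee's minimax is -15. These differ, so the equilibrium is in mixed strategies.
Let the inspector play day 1 with probability p. The inspectee is indifferent when −15p − 18(1−p) = −16p + 8(1−p), giving p = 26/27.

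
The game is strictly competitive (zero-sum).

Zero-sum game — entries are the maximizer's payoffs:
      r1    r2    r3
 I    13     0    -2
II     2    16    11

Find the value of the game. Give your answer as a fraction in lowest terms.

49/8

Column r2 is strictly dominated by r3 for the minimizer (it gives the maximizer more in every row).
The remaining 2×2 game on (I, II) × (r1, r3) has no saddle point. Let the maximizer play I with probability p; indifference gives 13p + 2(1−p) = −2p + 11(1−p), so p = 3/8.
Similarly the minimizer's optimal q on r1 is 13/24, and the value is 13·(13/24) + (-2)·(11/24) = 49/8.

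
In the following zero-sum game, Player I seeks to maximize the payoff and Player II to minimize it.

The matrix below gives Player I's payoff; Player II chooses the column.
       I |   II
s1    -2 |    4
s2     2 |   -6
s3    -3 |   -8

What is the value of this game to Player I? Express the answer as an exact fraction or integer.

-2/7

Row s3 is strictly dominated by row s2, so Player I never plays it.
The remaining 2×2 game on (s1, s2) × (I, II) has no saddle point. Let Player I play s1 with probability p; indifference gives −2p + 2(1−p) = 4p − 6(1−p), so p = 4/7.
Similarly Player II's optimal q on I is 5/7, and the value is -2·(5/7) + (4)·(2/7) = -2/7.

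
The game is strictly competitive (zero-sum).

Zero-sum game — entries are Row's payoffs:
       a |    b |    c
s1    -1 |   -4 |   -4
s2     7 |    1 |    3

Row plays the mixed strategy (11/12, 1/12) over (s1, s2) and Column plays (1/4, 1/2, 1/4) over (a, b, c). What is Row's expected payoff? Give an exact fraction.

Against (1/4, 1/2, 1/4), each row's expected payoff is s1: -13/4; s2: 3.
Taking the (11/12, 1/12)-weighted average: (11/12)·(-13/4) + (1/12)·(3) = -131/48.

-131/48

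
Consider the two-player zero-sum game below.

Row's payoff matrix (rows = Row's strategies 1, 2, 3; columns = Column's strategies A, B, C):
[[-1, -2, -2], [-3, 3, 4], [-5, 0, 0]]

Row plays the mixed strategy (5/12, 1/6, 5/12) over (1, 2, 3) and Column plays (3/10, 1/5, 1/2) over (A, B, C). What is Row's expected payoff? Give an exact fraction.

Against (3/10, 1/5, 1/2), each row's expected payoff is 1: -17/10; 2: 17/10; 3: -3/2.
Taking the (5/12, 1/6, 5/12)-weighted average: (5/12)·(-17/10) + (1/6)·(17/10) + (5/12)·(-3/2) = -21/20.

-21/20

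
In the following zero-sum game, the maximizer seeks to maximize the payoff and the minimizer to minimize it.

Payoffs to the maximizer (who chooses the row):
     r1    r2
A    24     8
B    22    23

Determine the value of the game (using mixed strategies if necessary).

Row minima are 8 and 22, so the maximizer's maximin is 22; column maxima are 24 and 23, so the minimizer's minimax is 23. These differ, so the equilibrium is in mixed strategies.
Let the maximizer play A with probability p. The minimizer is indifferent when 24p + 22(1−p) = 8p + 23(1−p), giving p = 1/17.
Let the minimizer play r1 with probability q. The maximizer is indifferent when 24q + 8(1−q) = 22q + 23(1−q), giving q = 15/17.
The value is 24·(15/17) + (8)·(2/17) = 376/17.

376/17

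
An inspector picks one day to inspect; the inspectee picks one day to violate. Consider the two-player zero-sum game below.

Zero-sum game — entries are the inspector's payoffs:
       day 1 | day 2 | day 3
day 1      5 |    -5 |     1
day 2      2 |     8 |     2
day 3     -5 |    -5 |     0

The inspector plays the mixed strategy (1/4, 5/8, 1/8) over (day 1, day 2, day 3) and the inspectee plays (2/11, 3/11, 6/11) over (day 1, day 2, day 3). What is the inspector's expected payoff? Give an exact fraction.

177/88

Against (2/11, 3/11, 6/11), each row's expected payoff is day 1: 1/11; day 2: 40/11; day 3: -25/11.
Taking the (1/4, 5/8, 1/8)-weighted average: (1/4)·(1/11) + (5/8)·(40/11) + (1/8)·(-25/11) = 177/88.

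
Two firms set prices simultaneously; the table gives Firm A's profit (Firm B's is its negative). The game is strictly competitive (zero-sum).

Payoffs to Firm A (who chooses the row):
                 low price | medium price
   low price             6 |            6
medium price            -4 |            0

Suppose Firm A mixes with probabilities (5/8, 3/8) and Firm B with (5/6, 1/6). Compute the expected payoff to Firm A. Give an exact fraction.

5/2

Against (5/6, 1/6), each row's expected payoff is low price: 6; medium price: -10/3.
Taking the (5/8, 3/8)-weighted average: (5/8)·(6) + (3/8)·(-10/3) = 5/2.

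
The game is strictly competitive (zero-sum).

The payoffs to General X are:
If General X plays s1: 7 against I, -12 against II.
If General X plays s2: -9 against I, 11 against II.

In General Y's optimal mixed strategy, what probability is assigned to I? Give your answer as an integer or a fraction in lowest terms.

23/39

Row minima are -12 and -9, so General X's maximin is -9; column maxima are 7 and 11, so General Y's minimax is 7. These differ, so the equilibrium is in mixed strategies.
Let General Y play I with probability q. General X is indifferent when 7q − 12(1−q) = −9q + 11(1−q), giving q = 23/39.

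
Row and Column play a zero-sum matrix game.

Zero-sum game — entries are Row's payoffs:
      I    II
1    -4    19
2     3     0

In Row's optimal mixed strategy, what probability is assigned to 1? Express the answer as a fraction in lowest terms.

Row minima are -4 and 0, so Row's maximin is 0; column maxima are 3 and 19, so Column's minimax is 3. These differ, so the equilibrium is in mixed strategies.
Let Row play 1 with probability p. Column is indifferent when −4p + 3(1−p) = 19p, giving p = 3/26.

3/26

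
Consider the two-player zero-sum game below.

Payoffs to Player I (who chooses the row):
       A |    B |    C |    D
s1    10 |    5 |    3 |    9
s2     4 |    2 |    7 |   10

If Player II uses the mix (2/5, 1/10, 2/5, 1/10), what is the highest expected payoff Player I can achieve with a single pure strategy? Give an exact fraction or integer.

33/5

s1: (10)·(2/5) + (5)·(1/10) + (3)·(2/5) + (9)·(1/10) = 33/5.
s2: (4)·(2/5) + (2)·(1/10) + (7)·(2/5) + (10)·(1/10) = 28/5.
The best pure response is s1 with expected payoff 33/5.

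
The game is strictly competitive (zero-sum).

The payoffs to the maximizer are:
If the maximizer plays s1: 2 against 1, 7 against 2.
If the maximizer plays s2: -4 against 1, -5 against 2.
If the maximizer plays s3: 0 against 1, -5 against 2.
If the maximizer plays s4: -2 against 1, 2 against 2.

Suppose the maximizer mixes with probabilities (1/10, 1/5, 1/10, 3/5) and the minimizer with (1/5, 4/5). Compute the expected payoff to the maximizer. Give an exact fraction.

-1/25

Against (1/5, 4/5), each row's expected payoff is s1: 6; s2: -24/5; s3: -4; s4: 6/5.
Taking the (1/10, 1/5, 1/10, 3/5)-weighted average: (1/10)·(6) + (1/5)·(-24/5) + (1/10)·(-4) + (3/5)·(6/5) = -1/25.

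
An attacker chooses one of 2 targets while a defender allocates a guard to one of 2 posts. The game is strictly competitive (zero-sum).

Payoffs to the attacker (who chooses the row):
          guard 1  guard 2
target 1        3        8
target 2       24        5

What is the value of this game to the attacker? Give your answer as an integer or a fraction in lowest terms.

Row minima are 3 and 5, so the attacker's maximin is 5; column maxima are 24 and 8, so the defender's minimax is 8. These differ, so the equilibrium is in mixed strategies.
Let the attacker play target 1 with probability p. The defender is indifferent when 3p + 24(1−p) = 8p + 5(1−p), giving p = 19/24.
Let the defender play guard 1 with probability q. The attacker is indifferent when 3q + 8(1−q) = 24q + 5(1−q), giving q = 1/8.
The value is 3·(1/8) + (8)·(7/8) = 59/8.

59/8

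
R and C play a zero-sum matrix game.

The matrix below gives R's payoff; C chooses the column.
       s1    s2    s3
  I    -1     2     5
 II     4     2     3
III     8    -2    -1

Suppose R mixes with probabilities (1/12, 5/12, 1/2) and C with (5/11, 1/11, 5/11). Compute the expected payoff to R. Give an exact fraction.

135/44

Against (5/11, 1/11, 5/11), each row's expected payoff is I: 2; II: 37/11; III: 3.
Taking the (1/12, 5/12, 1/2)-weighted average: (1/12)·(2) + (5/12)·(37/11) + (1/2)·(3) = 135/44.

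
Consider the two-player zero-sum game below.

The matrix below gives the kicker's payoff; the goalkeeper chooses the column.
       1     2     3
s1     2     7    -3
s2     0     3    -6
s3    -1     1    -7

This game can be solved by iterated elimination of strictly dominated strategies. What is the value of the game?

-3

Column 1 is strictly dominated by 3 for the goalkeeper (-3<2, -6<0, -7<-1); eliminate 1.
Column 2 is strictly dominated by 3 for the goalkeeper (-3<7, -6<3, -7<1); eliminate 2.
Row s2 is strictly dominated by row s1 (-3>-6); eliminate s2.
Row s3 is strictly dominated by row s1 (-3>-7); eliminate s3.
Only (s1, 3) remains, with payoff -3.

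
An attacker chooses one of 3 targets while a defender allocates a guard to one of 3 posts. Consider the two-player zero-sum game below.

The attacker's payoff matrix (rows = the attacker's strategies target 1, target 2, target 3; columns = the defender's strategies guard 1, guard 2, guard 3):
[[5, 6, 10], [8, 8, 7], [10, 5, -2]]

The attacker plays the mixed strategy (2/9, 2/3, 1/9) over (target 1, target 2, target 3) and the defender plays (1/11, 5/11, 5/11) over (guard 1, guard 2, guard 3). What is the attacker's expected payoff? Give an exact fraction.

Against (1/11, 5/11, 5/11), each row's expected payoff is target 1: 85/11; target 2: 83/11; target 3: 25/11.
Taking the (2/9, 2/3, 1/9)-weighted average: (2/9)·(85/11) + (2/3)·(83/11) + (1/9)·(25/11) = 7.

7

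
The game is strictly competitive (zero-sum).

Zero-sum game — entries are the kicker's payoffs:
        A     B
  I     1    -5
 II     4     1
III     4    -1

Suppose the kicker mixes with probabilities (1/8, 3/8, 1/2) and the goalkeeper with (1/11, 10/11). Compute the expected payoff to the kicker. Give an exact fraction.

Against (1/11, 10/11), each row's expected payoff is I: -49/11; II: 14/11; III: -6/11.
Taking the (1/8, 3/8, 1/2)-weighted average: (1/8)·(-49/11) + (3/8)·(14/11) + (1/2)·(-6/11) = -31/88.

-31/88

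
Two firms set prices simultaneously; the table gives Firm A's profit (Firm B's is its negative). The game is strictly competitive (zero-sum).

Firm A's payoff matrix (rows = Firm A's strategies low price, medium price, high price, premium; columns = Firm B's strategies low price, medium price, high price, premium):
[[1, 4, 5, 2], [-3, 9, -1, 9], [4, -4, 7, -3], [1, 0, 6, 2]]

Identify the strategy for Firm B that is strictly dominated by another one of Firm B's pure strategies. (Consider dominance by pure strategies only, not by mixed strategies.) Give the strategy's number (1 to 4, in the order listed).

3

Firm B prefers columns that give Firm A less. Compare high price with low price: 1 < 5, -3 < -1, 4 < 7, 1 < 6.
So low price strictly dominates high price for Firm B; high price is strictly dominated.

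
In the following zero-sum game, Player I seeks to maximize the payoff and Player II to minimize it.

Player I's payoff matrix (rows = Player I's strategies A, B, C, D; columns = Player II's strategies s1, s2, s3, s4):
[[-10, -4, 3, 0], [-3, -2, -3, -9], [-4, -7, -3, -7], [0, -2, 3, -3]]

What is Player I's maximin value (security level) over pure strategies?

The worst-case payoff for each row is A: -10, B: -9, C: -7, D: -3.
The best of these is -3.

-3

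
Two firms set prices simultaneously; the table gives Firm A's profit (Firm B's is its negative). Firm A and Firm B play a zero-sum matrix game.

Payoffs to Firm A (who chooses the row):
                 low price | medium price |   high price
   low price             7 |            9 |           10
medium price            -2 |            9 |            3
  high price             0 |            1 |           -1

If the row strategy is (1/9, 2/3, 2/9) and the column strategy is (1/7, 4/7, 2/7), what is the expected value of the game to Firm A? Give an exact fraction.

307/63

Against (1/7, 4/7, 2/7), each row's expected payoff is low price: 9; medium price: 40/7; high price: 2/7.
Taking the (1/9, 2/3, 2/9)-weighted average: (1/9)·(9) + (2/3)·(40/7) + (2/9)·(2/7) = 307/63.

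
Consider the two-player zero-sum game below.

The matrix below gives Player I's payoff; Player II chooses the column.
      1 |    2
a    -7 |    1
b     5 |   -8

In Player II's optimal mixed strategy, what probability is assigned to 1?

Row minima are -7 and -8, so Player I's maximin is -7; column maxima are 5 and 1, so Player II's minimax is 1. These differ, so the equilibrium is in mixed strategies.
Let Player II play 1 with probability q. Player I is indifferent when −7q + (1−q) = 5q − 8(1−q), giving q = 3/7.

3/7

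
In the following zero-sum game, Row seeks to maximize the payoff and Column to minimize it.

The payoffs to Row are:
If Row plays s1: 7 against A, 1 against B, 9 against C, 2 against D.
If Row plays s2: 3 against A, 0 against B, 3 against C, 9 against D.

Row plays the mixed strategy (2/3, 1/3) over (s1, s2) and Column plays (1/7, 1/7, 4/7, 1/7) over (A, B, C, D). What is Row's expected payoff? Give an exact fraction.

Against (1/7, 1/7, 4/7, 1/7), each row's expected payoff is s1: 46/7; s2: 24/7.
Taking the (2/3, 1/3)-weighted average: (2/3)·(46/7) + (1/3)·(24/7) = 116/21.

116/21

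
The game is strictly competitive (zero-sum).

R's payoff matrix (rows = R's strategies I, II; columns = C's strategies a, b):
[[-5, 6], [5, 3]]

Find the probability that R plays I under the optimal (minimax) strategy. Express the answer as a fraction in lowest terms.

2/13

Row minima are -5 and 3, so R's maximin is 3; column maxima are 5 and 6, so C's minimax is 5. These differ, so the equilibrium is in mixed strategies.
Let R play I with probability p. C is indifferent when −5p + 5(1−p) = 6p + 3(1−p), giving p = 2/13.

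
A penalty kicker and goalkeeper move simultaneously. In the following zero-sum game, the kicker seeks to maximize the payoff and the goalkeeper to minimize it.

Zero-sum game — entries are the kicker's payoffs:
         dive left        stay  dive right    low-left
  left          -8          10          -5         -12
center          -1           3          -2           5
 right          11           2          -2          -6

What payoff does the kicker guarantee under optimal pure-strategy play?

-2

Row minima: -12, -2, -6 → the kicker's maximin is -2.
Column maxima: 11, 10, -2, 5 → the goalkeeper's minimax is -2.
They coincide at (center, dive right), so the value is -2.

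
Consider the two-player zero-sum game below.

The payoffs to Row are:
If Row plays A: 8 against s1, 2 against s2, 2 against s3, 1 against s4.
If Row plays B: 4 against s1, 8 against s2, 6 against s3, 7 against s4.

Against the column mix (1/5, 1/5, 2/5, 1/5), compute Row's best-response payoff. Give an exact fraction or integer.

A: (8)·(1/5) + (2)·(1/5) + (2)·(2/5) + (1)·(1/5) = 3.
B: (4)·(1/5) + (8)·(1/5) + (6)·(2/5) + (7)·(1/5) = 31/5.
The best pure response is B with expected payoff 31/5.

31/5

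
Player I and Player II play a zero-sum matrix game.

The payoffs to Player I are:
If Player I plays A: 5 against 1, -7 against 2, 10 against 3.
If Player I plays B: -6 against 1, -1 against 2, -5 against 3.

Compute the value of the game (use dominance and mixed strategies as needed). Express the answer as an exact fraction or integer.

-47/17

Column 3 is strictly dominated by 1 for Player II (it gives Player I more in every row).
The remaining 2×2 game on (A, B) × (1, 2) has no saddle point. Let Player I play A with probability p; indifference gives 5p − 6(1−p) = −7p − (1−p), so p = 5/17.
Similarly Player II's optimal q on 1 is 6/17, and the value is 5·(6/17) + (-7)·(11/17) = -47/17.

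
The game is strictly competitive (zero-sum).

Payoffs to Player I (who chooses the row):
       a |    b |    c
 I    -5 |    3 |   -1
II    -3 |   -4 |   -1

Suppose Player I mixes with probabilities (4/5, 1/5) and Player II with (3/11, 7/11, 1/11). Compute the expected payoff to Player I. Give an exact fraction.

-18/55

Against (3/11, 7/11, 1/11), each row's expected payoff is I: 5/11; II: -38/11.
Taking the (4/5, 1/5)-weighted average: (4/5)·(5/11) + (1/5)·(-38/11) = -18/55.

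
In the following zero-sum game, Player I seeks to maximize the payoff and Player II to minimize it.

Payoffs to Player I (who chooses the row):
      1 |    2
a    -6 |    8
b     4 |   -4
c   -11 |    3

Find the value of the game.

Row c is strictly dominated by row a, so Player I never plays it.
The remaining 2×2 game on (a, b) × (1, 2) has no saddle point. Let Player I play a with probability p; indifference gives −6p + 4(1−p) = 8p − 4(1−p), so p = 4/11.
Similarly Player II's optimal q on 1 is 6/11, and the value is -6·(6/11) + (8)·(5/11) = 4/11.

4/11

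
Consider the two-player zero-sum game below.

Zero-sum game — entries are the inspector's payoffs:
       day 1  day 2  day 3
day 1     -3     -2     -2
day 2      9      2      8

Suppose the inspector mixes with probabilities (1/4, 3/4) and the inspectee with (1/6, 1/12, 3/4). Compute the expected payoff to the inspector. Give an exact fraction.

125/24

Against (1/6, 1/12, 3/4), each row's expected payoff is day 1: -13/6; day 2: 23/3.
Taking the (1/4, 3/4)-weighted average: (1/4)·(-13/6) + (3/4)·(23/3) = 125/24.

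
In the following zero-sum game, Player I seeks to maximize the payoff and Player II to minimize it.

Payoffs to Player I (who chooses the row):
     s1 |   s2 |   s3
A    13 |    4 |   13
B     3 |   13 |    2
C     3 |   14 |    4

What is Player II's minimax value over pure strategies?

13

The worst case (largest entry) in each column is s1: 13, s2: 14, s3: 13.
The best (smallest) of these is 13.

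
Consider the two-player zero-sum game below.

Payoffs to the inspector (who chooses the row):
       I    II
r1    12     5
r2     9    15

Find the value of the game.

135/13

Row minima are 5 and 9, so the inspector's maximin is 9; column maxima are 12 and 15, so the inspectee's minimax is 12. These differ, so the equilibrium is in mixed strategies.
Let the inspector play r1 with probability p. The inspectee is indifferent when 12p + 9(1−p) = 5p + 15(1−p), giving p = 6/13.
Let the inspectee play I with probability q. The inspector is indifferent when 12q + 5(1−q) = 9q + 15(1−q), giving q = 10/13.
The value is 12·(10/13) + (5)·(3/13) = 135/13.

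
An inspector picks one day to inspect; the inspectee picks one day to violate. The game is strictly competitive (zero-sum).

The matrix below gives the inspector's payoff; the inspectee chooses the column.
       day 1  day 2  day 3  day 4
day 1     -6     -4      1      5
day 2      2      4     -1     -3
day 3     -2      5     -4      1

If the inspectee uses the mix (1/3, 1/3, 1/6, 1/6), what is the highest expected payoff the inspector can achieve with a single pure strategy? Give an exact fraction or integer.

day 1: (-6)·(1/3) + (-4)·(1/3) + (1)·(1/6) + (5)·(1/6) = -7/3.
day 2: (2)·(1/3) + (4)·(1/3) + (-1)·(1/6) + (-3)·(1/6) = 4/3.
day 3: (-2)·(1/3) + (5)·(1/3) + (-4)·(1/6) + (1)·(1/6) = 1/2.
The best pure response is day 2 with expected payoff 4/3.

4/3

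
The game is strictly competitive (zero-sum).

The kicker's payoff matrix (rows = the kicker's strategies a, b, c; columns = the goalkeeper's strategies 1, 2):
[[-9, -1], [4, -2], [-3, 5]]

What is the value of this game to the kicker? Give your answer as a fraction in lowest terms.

1

Row a is strictly dominated by row c, so the kicker never plays it.
The remaining 2×2 game on (b, c) × (1, 2) has no saddle point. Let the kicker play b with probability p; indifference gives 4p − 3(1−p) = −2p + 5(1−p), so p = 4/7.
Similarly the goalkeeper's optimal q on 1 is 1/2, and the value is 4·(1/2) + (-2)·(1/2) = 1.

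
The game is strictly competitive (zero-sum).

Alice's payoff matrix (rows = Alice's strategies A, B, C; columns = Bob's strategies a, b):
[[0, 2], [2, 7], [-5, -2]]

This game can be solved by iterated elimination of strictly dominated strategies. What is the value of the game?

2

Column b is strictly dominated by a for Bob (0<2, 2<7, -5<-2); eliminate b.
Row A is strictly dominated by row B (2>0); eliminate A.
Row C is strictly dominated by row B (2>-5); eliminate C.
Only (B, a) remains, with payoff 2.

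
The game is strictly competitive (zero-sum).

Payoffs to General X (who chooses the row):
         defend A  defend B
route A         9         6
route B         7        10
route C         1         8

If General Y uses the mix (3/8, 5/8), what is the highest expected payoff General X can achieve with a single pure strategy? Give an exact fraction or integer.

route A: (9)·(3/8) + (6)·(5/8) = 57/8.
route B: (7)·(3/8) + (10)·(5/8) = 71/8.
route C: (1)·(3/8) + (8)·(5/8) = 43/8.
The best pure response is route B with expected payoff 71/8.

71/8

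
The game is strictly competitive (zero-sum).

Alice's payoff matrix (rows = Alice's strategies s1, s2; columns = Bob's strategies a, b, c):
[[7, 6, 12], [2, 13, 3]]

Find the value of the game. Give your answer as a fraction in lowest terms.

79/12

Column c is strictly dominated by a for Bob (it gives Alice more in every row).
The remaining 2×2 game on (s1, s2) × (a, b) has no saddle point. Let Alice play s1 with probability p; indifference gives 7p + 2(1−p) = 6p + 13(1−p), so p = 11/12.
Similarly Bob's optimal q on a is 7/12, and the value is 7·(7/12) + (6)·(5/12) = 79/12.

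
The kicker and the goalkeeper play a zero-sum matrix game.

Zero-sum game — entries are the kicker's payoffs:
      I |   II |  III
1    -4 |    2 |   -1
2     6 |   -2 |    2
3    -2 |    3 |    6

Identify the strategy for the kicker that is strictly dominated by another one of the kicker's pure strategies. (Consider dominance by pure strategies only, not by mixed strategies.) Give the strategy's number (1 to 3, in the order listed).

Compare 1 with 3: -2 > -4, 3 > 2, 6 > -1.
So 3 strictly dominates 1 for the kicker; 1 is strictly dominated.

1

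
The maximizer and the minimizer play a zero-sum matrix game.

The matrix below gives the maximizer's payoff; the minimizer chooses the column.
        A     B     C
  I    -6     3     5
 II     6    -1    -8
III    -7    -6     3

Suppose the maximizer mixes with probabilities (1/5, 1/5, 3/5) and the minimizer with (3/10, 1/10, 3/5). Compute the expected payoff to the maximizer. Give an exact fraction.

-43/50

Against (3/10, 1/10, 3/5), each row's expected payoff is I: 3/2; II: -31/10; III: -9/10.
Taking the (1/5, 1/5, 3/5)-weighted average: (1/5)·(3/2) + (1/5)·(-31/10) + (3/5)·(-9/10) = -43/50.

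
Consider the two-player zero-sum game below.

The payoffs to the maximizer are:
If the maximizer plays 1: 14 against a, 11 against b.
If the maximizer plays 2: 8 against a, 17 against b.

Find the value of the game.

Row minima are 11 and 8, so the maximizer's maximin is 11; column maxima are 14 and 17, so the minimizer's minimax is 14. These differ, so the equilibrium is in mixed strategies.
Let the maximizer play 1 with probability p. The minimizer is indifferent when 14p + 8(1−p) = 11p + 17(1−p), giving p = 3/4.
Let the minimizer play a with probability q. The maximizer is indifferent when 14q + 11(1−q) = 8q + 17(1−q), giving q = 1/2.
The value is 14·(1/2) + (11)·(1/2) = 25/2.

25/2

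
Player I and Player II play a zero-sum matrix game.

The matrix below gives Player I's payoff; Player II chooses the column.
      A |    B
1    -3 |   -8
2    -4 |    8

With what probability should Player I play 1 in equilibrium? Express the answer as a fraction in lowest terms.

Row minima are -8 and -4, so Player I's maximin is -4; column maxima are -3 and 8, so Player II's minimax is -3. These differ, so the equilibrium is in mixed strategies.
Let Player I play 1 with probability p. Player II is indifferent when −3p − 4(1−p) = −8p + 8(1−p), giving p = 12/17.

12/17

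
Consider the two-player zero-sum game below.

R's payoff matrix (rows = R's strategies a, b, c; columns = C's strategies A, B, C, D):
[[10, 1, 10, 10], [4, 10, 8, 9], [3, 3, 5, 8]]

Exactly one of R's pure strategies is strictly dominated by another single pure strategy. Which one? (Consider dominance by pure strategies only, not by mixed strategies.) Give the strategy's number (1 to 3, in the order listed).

3

Compare c with b: 4 > 3, 10 > 3, 8 > 5, 9 > 8.
So b strictly dominates c for R; c is strictly dominated.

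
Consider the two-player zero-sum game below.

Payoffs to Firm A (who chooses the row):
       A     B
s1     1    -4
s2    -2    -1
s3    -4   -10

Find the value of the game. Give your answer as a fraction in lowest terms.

-3/2

Row s3 is strictly dominated by row s1, so Firm A never plays it.
The remaining 2×2 game on (s1, s2) × (A, B) has no saddle point. Let Firm A play s1 with probability p; indifference gives p − 2(1−p) = −4p − (1−p), so p = 1/6.
Similarly Firm B's optimal q on A is 1/2, and the value is 1·(1/2) + (-4)·(1/2) = -3/2.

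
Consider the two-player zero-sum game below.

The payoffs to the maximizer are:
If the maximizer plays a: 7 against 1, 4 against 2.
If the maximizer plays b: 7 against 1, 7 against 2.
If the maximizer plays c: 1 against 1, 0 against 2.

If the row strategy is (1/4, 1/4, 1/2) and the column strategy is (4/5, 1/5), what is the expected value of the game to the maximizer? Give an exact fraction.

Against (4/5, 1/5), each row's expected payoff is a: 32/5; b: 7; c: 4/5.
Taking the (1/4, 1/4, 1/2)-weighted average: (1/4)·(32/5) + (1/4)·(7) + (1/2)·(4/5) = 15/4.

15/4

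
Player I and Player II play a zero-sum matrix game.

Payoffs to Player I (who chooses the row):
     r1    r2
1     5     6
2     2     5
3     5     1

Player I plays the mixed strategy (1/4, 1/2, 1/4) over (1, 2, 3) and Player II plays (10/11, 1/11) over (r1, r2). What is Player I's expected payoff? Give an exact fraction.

Against (10/11, 1/11), each row's expected payoff is 1: 56/11; 2: 25/11; 3: 51/11.
Taking the (1/4, 1/2, 1/4)-weighted average: (1/4)·(56/11) + (1/2)·(25/11) + (1/4)·(51/11) = 157/44.

157/44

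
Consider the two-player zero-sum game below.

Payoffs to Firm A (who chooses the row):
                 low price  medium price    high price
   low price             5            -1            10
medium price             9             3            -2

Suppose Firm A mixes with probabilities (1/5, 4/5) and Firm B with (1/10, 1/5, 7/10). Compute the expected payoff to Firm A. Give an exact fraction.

Against (1/10, 1/5, 7/10), each row's expected payoff is low price: 73/10; medium price: 1/10.
Taking the (1/5, 4/5)-weighted average: (1/5)·(73/10) + (4/5)·(1/10) = 77/50.

77/50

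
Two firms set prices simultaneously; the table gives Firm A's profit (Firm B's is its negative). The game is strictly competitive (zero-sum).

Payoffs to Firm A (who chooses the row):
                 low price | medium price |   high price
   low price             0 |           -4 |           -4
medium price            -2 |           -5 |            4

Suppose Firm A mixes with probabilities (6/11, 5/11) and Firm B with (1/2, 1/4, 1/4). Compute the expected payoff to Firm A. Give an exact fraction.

Against (1/2, 1/4, 1/4), each row's expected payoff is low price: -2; medium price: -5/4.
Taking the (6/11, 5/11)-weighted average: (6/11)·(-2) + (5/11)·(-5/4) = -73/44.

-73/44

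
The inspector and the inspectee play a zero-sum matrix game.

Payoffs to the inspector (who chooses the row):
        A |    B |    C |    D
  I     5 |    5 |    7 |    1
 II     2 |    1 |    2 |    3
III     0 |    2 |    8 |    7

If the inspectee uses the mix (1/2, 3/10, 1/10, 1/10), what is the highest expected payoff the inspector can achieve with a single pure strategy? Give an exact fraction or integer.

I: (5)·(1/2) + (5)·(3/10) + (7)·(1/10) + (1)·(1/10) = 24/5.
II: (2)·(1/2) + (1)·(3/10) + (2)·(1/10) + (3)·(1/10) = 9/5.
III: (0)·(1/2) + (2)·(3/10) + (8)·(1/10) + (7)·(1/10) = 21/10.
The best pure response is I with expected payoff 24/5.

24/5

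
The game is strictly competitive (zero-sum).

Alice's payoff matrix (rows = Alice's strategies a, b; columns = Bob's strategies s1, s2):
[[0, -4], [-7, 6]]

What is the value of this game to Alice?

-28/17

Row minima are -4 and -7, so Alice's maximin is -4; column maxima are 0 and 6, so Bob's minimax is 0. These differ, so the equilibrium is in mixed strategies.
Let Alice play a with probability p. Bob is indifferent when −7(1−p) = −4p + 6(1−p), giving p = 13/17.
Let Bob play s1 with probability q. Alice is indifferent when −4(1−q) = −7q + 6(1−q), giving q = 10/17.
The value is 0·(10/17) + (-4)·(7/17) = -28/17.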